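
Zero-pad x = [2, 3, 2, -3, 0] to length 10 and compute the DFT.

Original 5-point DFT: [4, 3.7361-5.7921i, -0.7361+2.9919i, -0.7361-2.9919i, 3.7361+5.7921i]
Zero-padded 10-point DFT provides frequency interpolation.

DFT_10([x, 0, ...]) = [4, 5.9721-0.8123i, 3.7361-5.7921i, -2.9721-3.4410i, -0.7361+2.9919i, 4, -0.7361-2.9919i, -2.9721+3.4410i, 3.7361+5.7921i, 5.9721+0.8123i]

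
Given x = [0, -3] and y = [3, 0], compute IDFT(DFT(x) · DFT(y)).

(x ⊛ y)[n] = Σ(m=0 to 1) x[m] · y[(n-m) mod 2]

Computing each output sample:
(x ⊛ y)[0] = 0
(x ⊛ y)[1] = -9

x ⊛ y = [0, -9]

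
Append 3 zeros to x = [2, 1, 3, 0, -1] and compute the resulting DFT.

Original 5-point DFT: [5, -0.4271-3.6655i, 2.9271+1.6776i, 2.9271-1.6776i, -0.4271+3.6655i]
Zero-padded 8-point DFT provides frequency interpolation.

DFT_8([x, 0, ...]) = [5, 3.7071-3.7071i, -2-1i, 2.2929+2.2929i, 3, 2.2929-2.2929i, -2+1i, 3.7071+3.7071i]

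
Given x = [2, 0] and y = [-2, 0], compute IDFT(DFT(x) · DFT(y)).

(x ⊛ y)[n] = Σ(m=0 to 1) x[m] · y[(n-m) mod 2]

Computing each output sample:
(x ⊛ y)[0] = -4
(x ⊛ y)[1] = 0

x ⊛ y = [-4, 0]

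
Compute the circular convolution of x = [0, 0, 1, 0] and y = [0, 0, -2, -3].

(x ⊛ y)[n] = Σ(m=0 to 3) x[m] · y[(n-m) mod 4]

Computing each output sample:
(x ⊛ y)[0] = -2
(x ⊛ y)[1] = -3
(x ⊛ y)[2] = 0
(x ⊛ y)[3] = 0

x ⊛ y = [-2, -3, 0, 0]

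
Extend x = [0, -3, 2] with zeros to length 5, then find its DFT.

Original 3-point DFT: [-1, 0.5000+4.3301i, 0.5000-4.3301i]
Zero-padded 5-point DFT provides frequency interpolation.

DFT_5([x, 0, ...]) = [-1, -2.5451+1.6776i, 3.0451+3.6655i, 3.0451-3.6655i, -2.5451-1.6776i]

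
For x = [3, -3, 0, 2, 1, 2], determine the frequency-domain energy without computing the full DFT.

Parseval: Σ|x[n]|² = (1/N)Σ|X[k]|², so Σ|X[k]|² = N·Σ|x[n]|² = 6·27.0000

Σ|X[k]|² = N·Σ|x[n]|² = 6·27.0000 = 162.0000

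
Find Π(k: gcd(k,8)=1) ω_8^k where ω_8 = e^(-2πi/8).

The primitive 8th roots of unity are ω_8^k for k coprime to 8: k ∈ {1, 3, 5, 7}
Their product equals the constant term of the cyclotomic polynomial Φ_8(x) up to sign.
For n ≥ 3, the product of all primitive nth roots of unity is 1. (For n=1 it is 1; for n=2 it is -1.)

1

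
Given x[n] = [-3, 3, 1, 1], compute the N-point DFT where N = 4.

X[k] = Σ(n=0 to 3) x[n] · ω_4^(nk)
where ω_4 = e^(-2πi/4)

Computing each X[k]:
X[0] = 2
X[1] = -4-2i
X[2] = -6
X[3] = -4+2i

X = [2, -4-2i, -6, -4+2i]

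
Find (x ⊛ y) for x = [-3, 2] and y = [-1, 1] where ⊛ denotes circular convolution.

(x ⊛ y)[n] = Σ(m=0 to 1) x[m] · y[(n-m) mod 2]

Computing each output sample:
(x ⊛ y)[0] = 5
(x ⊛ y)[1] = -5

x ⊛ y = [5, -5]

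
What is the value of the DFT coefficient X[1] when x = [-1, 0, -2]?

X[1] = Σ(n=0 to 2) x[n] · ω_3^(1n) where ω_3 = e^(-2πi/3)
= (-1)·ω_3^0 + (0)·ω_3^1 + (-2)·ω_3^2

X[1] = -1.7321i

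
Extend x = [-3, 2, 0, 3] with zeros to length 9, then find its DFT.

Original 4-point DFT: [2, -3+1i, -8, -3-1i]
Zero-padded 9-point DFT provides frequency interpolation.

DFT_9([x, 0, ...]) = [2, -2.9679-3.8837i, -4.1527+0.6285i, -1.0000-1.7321i, -6.3794-3.2821i, -6.3794+3.2821i, -1.0000+1.7321i, -4.1527-0.6285i, -2.9679+3.8837i]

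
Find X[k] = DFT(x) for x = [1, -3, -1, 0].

X[k] = Σ(n=0 to 3) x[n] · ω_4^(nk)
where ω_4 = e^(-2πi/4)

Computing each X[k]:
X[0] = -3
X[1] = 2+3i
X[2] = 3
X[3] = 2-3i

X = [-3, 2+3i, 3, 2-3i]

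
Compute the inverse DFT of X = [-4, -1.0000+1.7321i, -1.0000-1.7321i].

x[n] = (1/3) Σ(k=0 to 2) X[k] · e^(2πikn/3)

Computing each x[n]:
x[0] = -2
x[1] = -2
x[2] = 0

x = [-2, -2, 0]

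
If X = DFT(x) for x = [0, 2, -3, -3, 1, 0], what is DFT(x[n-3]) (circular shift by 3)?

Time shift by 3: X_shifted[k] = ω_6^(3k) · X[k]
Shifted x = [-3, 1, 0, 0, 2, -3]

DFT(x[n-3]) = [-3, -5.0000-1.7321i, -3.0000-5.1962i, 1, -3.0000+5.1962i, -5.0000+1.7321i]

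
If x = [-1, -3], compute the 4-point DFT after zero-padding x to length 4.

Original 2-point DFT: [-4, 2]
Zero-padded 4-point DFT provides frequency interpolation.

DFT_4([x, 0, ...]) = [-4, -1+3i, 2, -1-3i]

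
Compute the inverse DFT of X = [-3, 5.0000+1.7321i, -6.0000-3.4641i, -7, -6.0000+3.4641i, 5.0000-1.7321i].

x[n] = (1/6) Σ(k=0 to 5) X[k] · e^(2πikn/6)

Computing each x[n]:
x[0] = -2
x[1] = 3
x[2] = -3
x[3] = -3
x[4] = 0
x[5] = 2

x = [-2, 3, -3, -3, 0, 2]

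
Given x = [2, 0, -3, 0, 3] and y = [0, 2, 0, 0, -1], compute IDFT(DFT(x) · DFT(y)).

(x ⊛ y)[n] = Σ(m=0 to 4) x[m] · y[(n-m) mod 5]

Computing each output sample:
(x ⊛ y)[0] = 6
(x ⊛ y)[1] = 7
(x ⊛ y)[2] = 0
(x ⊛ y)[3] = -9
(x ⊛ y)[4] = -2

x ⊛ y = [6, 7, 0, -9, -2]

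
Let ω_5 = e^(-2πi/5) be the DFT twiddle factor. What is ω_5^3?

ω_5^3 = e^(-2πi·3/5)
= cos(-2π·3/5) + i·sin(-2π·3/5)
= cos(-6π/5) + i·sin(-6π/5)

ω_5^3 = cos(-6π/5) + i·sin(-6π/5) = -0.8090+0.5878i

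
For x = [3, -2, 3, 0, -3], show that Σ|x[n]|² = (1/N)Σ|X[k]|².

Time domain:
Σ|x[n]|² = |3|² + |-2|² + |3|² + |0|² + |-3|² = 31.0000

Frequency domain:
(1/5)Σ|X[k]|² = (1/5)(|1|² + |-0.9721-2.7144i|² + |7.9721+2.2654i|² + |7.9721-2.2654i|² + |-0.9721+2.7144i|²) = (1/5)·155.0000 = 31.0000

Both sides agree, confirming Parseval's theorem.

Σ|x[n]|² = (1/N)Σ|X[k]|² = 31.0000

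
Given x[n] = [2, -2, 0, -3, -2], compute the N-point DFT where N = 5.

X[k] = Σ(n=0 to 4) x[n] · ω_5^(nk)
where ω_5 = e^(-2πi/5)

Computing each X[k]:
X[0] = -5
X[1] = 3.1910-1.7634i
X[2] = 4.3090+2.8532i
X[3] = 4.3090-2.8532i
X[4] = 3.1910+1.7634i

X = [-5, 3.1910-1.7634i, 4.3090+2.8532i, 4.3090-2.8532i, 3.1910+1.7634i]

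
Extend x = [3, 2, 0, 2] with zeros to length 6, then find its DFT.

Original 4-point DFT: [7, 3, -1, 3]
Zero-padded 6-point DFT provides frequency interpolation.

DFT_6([x, 0, ...]) = [7, 2.0000-1.7321i, 4.0000-1.7321i, -1, 4.0000+1.7321i, 2.0000+1.7321i]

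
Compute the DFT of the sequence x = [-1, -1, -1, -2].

X[k] = Σ(n=0 to 3) x[n] · ω_4^(nk)
where ω_4 = e^(-2πi/4)

Computing each X[k]:
X[0] = -5
X[1] = -1i
X[2] = 1
X[3] = 1i

X = [-5, -1i, 1, 1i]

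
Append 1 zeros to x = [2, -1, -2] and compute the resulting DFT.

Original 3-point DFT: [-1, 3.5000-0.8660i, 3.5000+0.8660i]
Zero-padded 4-point DFT provides frequency interpolation.

DFT_4([x, 0, ...]) = [-1, 4+1i, 1, 4-1i]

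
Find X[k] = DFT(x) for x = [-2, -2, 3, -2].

X[k] = Σ(n=0 to 3) x[n] · ω_4^(nk)
where ω_4 = e^(-2πi/4)

Computing each X[k]:
X[0] = -3
X[1] = -5
X[2] = 5
X[3] = -5

X = [-3, -5, 5, -5]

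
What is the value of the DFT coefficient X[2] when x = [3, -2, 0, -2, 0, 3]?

X[2] = Σ(n=0 to 5) x[n] · ω_6^(2n) where ω_6 = e^(-2πi/6)
= (3)·ω_6^0 + (-2)·ω_6^2 + (0)·ω_6^4 + (-2)·ω_6^6 + (0)·ω_6^8 + (3)·ω_6^10

X[2] = 0.5000+4.3301i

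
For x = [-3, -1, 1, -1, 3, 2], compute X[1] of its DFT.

X[1] = Σ(n=0 to 5) x[n] · ω_6^(1n) where ω_6 = e^(-2πi/6)
= (-3)·ω_6^0 + (-1)·ω_6^1 + (1)·ω_6^2 + (-1)·ω_6^3 + (3)·ω_6^4 + (2)·ω_6^5

X[1] = -3.5000+4.3301i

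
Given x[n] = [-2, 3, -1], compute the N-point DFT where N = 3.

X[k] = Σ(n=0 to 2) x[n] · ω_3^(nk)
where ω_3 = e^(-2πi/3)

Computing each X[k]:
X[0] = 0
X[1] = -3.0000-3.4641i
X[2] = -3.0000+3.4641i

X = [0, -3.0000-3.4641i, -3.0000+3.4641i]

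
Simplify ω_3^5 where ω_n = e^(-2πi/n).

Since ω_3^3 = 1, powers reduce modulo 3.
5 mod 3 = 2
So ω_3^5 = ω_3^2 = e^(-2πi·2/3)

ω_3^5 = ω_3^2 = -0.5000+0.8660i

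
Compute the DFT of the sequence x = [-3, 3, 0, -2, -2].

X[k] = Σ(n=0 to 4) x[n] · ω_5^(nk)
where ω_5 = e^(-2πi/5)

Computing each X[k]:
X[0] = -4
X[1] = -1.0729-5.9309i
X[2] = -4.4271-1.0368i
X[3] = -4.4271+1.0368i
X[4] = -1.0729+5.9309i

X = [-4, -1.0729-5.9309i, -4.4271-1.0368i, -4.4271+1.0368i, -1.0729+5.9309i]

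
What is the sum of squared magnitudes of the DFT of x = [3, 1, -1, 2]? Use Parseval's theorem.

Parseval: Σ|x[n]|² = (1/N)Σ|X[k]|², so Σ|X[k]|² = N·Σ|x[n]|² = 4·15.0000

Σ|X[k]|² = N·Σ|x[n]|² = 4·15.0000 = 60.0000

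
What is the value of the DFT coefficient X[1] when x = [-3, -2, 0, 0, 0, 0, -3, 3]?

X[1] = Σ(n=0 to 7) x[n] · ω_8^(1n) where ω_8 = e^(-2πi/8)
= (-3)·ω_8^0 + (-2)·ω_8^1 + (0)·ω_8^2 + (0)·ω_8^3 + (0)·ω_8^4 + (0)·ω_8^5 + (-3)·ω_8^6 + (3)·ω_8^7

X[1] = -2.2929+0.5355i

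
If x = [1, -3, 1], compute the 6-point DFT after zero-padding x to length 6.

Original 3-point DFT: [-1, 2.0000+3.4641i, 2.0000-3.4641i]
Zero-padded 6-point DFT provides frequency interpolation.

DFT_6([x, 0, ...]) = [-1, -1.0000+1.7321i, 2.0000+3.4641i, 5, 2.0000-3.4641i, -1.0000-1.7321i]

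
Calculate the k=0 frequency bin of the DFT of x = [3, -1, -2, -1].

X[0] = Σ(n=0 to 3) x[n] · ω_4^0 = Σ x[n]
= (3) + (-1) + (-2) + (-1)

X[0] = -1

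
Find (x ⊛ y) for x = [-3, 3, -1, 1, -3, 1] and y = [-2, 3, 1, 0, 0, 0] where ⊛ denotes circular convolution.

(x ⊛ y)[n] = Σ(m=0 to 5) x[m] · y[(n-m) mod 6]

Computing each output sample:
(x ⊛ y)[0] = 6
(x ⊛ y)[1] = -14
(x ⊛ y)[2] = 8
(x ⊛ y)[3] = -2
(x ⊛ y)[4] = 8
(x ⊛ y)[5] = -10

x ⊛ y = [6, -14, 8, -2, 8, -10]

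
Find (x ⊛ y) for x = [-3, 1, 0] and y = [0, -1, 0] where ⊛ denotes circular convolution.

(x ⊛ y)[n] = Σ(m=0 to 2) x[m] · y[(n-m) mod 3]

Computing each output sample:
(x ⊛ y)[0] = 0
(x ⊛ y)[1] = 3
(x ⊛ y)[2] = -1

x ⊛ y = [0, 3, -1]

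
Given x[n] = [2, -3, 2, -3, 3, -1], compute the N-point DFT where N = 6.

X[k] = Σ(n=0 to 5) x[n] · ω_6^(nk)
where ω_6 = e^(-2πi/6)

Computing each X[k]:
X[0] = 0
X[1] = 0.5000+2.5981i
X[2] = -1.5000+0.8660i
X[3] = 14
X[4] = -1.5000-0.8660i
X[5] = 0.5000-2.5981i

X = [0, 0.5000+2.5981i, -1.5000+0.8660i, 14, -1.5000-0.8660i, 0.5000-2.5981i]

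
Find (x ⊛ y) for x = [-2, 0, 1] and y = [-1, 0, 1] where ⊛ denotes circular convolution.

(x ⊛ y)[n] = Σ(m=0 to 2) x[m] · y[(n-m) mod 3]

Computing each output sample:
(x ⊛ y)[0] = 2
(x ⊛ y)[1] = 1
(x ⊛ y)[2] = -3

x ⊛ y = [2, 1, -3]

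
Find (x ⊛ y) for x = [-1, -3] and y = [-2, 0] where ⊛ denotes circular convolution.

(x ⊛ y)[n] = Σ(m=0 to 1) x[m] · y[(n-m) mod 2]

Computing each output sample:
(x ⊛ y)[0] = 2
(x ⊛ y)[1] = 6

x ⊛ y = [2, 6]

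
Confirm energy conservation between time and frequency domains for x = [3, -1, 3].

Time domain:
Σ|x[n]|² = |3|² + |-1|² + |3|² = 19.0000

Frequency domain:
(1/3)Σ|X[k]|² = (1/3)(|5|² + |2.0000+3.4641i|² + |2.0000-3.4641i|²) = (1/3)·57.0000 = 19.0000

Both sides agree, confirming Parseval's theorem.

Σ|x[n]|² = (1/N)Σ|X[k]|² = 19.0000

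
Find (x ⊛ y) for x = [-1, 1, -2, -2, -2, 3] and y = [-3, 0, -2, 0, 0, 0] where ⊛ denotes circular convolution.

(x ⊛ y)[n] = Σ(m=0 to 5) x[m] · y[(n-m) mod 6]

Computing each output sample:
(x ⊛ y)[0] = 7
(x ⊛ y)[1] = -9
(x ⊛ y)[2] = 8
(x ⊛ y)[3] = 4
(x ⊛ y)[4] = 10
(x ⊛ y)[5] = -5

x ⊛ y = [7, -9, 8, 4, 10, -5]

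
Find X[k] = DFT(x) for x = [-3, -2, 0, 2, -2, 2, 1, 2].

X[k] = Σ(n=0 to 7) x[n] · ω_8^(nk)
where ω_8 = e^(-2πi/8)

Computing each X[k]:
X[0] = 0
X[1] = -3.8284+3.8284i
X[2] = -6+4i
X[3] = 1.8284+1.8284i
X[4] = -8
X[5] = 1.8284-1.8284i
X[6] = -6-4i
X[7] = -3.8284-3.8284i

X = [0, -3.8284+3.8284i, -6+4i, 1.8284+1.8284i, -8, 1.8284-1.8284i, -6-4i, -3.8284-3.8284i]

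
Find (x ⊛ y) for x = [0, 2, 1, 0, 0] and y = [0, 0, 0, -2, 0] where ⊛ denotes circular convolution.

(x ⊛ y)[n] = Σ(m=0 to 4) x[m] · y[(n-m) mod 5]

Computing each output sample:
(x ⊛ y)[0] = -2
(x ⊛ y)[1] = 0
(x ⊛ y)[2] = 0
(x ⊛ y)[3] = 0
(x ⊛ y)[4] = -4

x ⊛ y = [-2, 0, 0, 0, -4]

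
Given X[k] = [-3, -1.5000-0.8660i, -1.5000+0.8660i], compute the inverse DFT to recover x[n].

x[n] = (1/3) Σ(k=0 to 2) X[k] · e^(2πikn/3)

Computing each x[n]:
x[0] = -2
x[1] = 0
x[2] = -1

x = [-2, 0, -1]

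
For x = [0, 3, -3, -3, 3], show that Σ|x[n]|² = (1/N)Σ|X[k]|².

Time domain:
Σ|x[n]|² = |0|² + |3|² + |-3|² + |-3|² + |3|² = 36.0000

Frequency domain:
(1/5)Σ|X[k]|² = (1/5)(|0|² + |6.7082|² + |-6.7082|² + |-6.7082|² + |6.7082|²) = (1/5)·180.0000 = 36.0000

Both sides agree, confirming Parseval's theorem.

Σ|x[n]|² = (1/N)Σ|X[k]|² = 36.0000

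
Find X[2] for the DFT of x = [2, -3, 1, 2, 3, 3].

X[2] = Σ(n=0 to 5) x[n] · ω_6^(2n) where ω_6 = e^(-2πi/6)
= (2)·ω_6^0 + (-3)·ω_6^2 + (1)·ω_6^4 + (2)·ω_6^6 + (3)·ω_6^8 + (3)·ω_6^10

X[2] = 2.0000+3.4641i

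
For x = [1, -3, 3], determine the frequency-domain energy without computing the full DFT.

Parseval: Σ|x[n]|² = (1/N)Σ|X[k]|², so Σ|X[k]|² = N·Σ|x[n]|² = 3·19.0000

Σ|X[k]|² = N·Σ|x[n]|² = 3·19.0000 = 57.0000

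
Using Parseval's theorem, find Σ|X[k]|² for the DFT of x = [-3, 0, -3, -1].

Parseval: Σ|x[n]|² = (1/N)Σ|X[k]|², so Σ|X[k]|² = N·Σ|x[n]|² = 4·19.0000

Σ|X[k]|² = N·Σ|x[n]|² = 4·19.0000 = 76.0000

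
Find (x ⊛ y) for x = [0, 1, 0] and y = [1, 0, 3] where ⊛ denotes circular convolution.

(x ⊛ y)[n] = Σ(m=0 to 2) x[m] · y[(n-m) mod 3]

Computing each output sample:
(x ⊛ y)[0] = 3
(x ⊛ y)[1] = 1
(x ⊛ y)[2] = 0

x ⊛ y = [3, 1, 0]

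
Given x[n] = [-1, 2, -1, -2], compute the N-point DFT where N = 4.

X[k] = Σ(n=0 to 3) x[n] · ω_4^(nk)
where ω_4 = e^(-2πi/4)

Computing each X[k]:
X[0] = -2
X[1] = -4i
X[2] = -2
X[3] = 4i

X = [-2, -4i, -2, 4i]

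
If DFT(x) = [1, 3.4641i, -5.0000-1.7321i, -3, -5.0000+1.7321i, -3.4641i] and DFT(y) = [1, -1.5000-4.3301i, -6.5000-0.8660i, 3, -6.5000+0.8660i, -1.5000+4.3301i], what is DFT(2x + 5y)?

By linearity: DFT(2x + 5y) = 2·DFT(x) + 5·DFT(y)
= 2·[1, 3.4641i, -5.0000-1.7321i, -3, -5.0000+1.7321i, -3.4641i] + 5·[1, -1.5000-4.3301i, -6.5000-0.8660i, 3, -6.5000+0.8660i, -1.5000+4.3301i]

Computing element-wise:
Z[0] = 2·(1) + 5·(1) = 7
Z[1] = 2·(3.4641i) + 5·(-1.5000-4.3301i) = -7.5000-14.7223i
Z[2] = 2·(-5.0000-1.7321i) + 5·(-6.5000-0.8660i) = -42.5000-7.7942i
Z[3] = 2·(-3) + 5·(3) = 9
Z[4] = 2·(-5.0000+1.7321i) + 5·(-6.5000+0.8660i) = -42.5000+7.7942i
Z[5] = 2·(-3.4641i) + 5·(-1.5000+4.3301i) = -7.5000+14.7223i

DFT(2x + 5y) = 2·X + 5·Y = [7, -7.5000-14.7223i, -42.5000-7.7942i, 9, -42.5000+7.7942i, -7.5000+14.7223i]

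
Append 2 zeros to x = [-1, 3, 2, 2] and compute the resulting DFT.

Original 4-point DFT: [6, -3-1i, -4, -3+1i]
Zero-padded 6-point DFT provides frequency interpolation.

DFT_6([x, 0, ...]) = [6, -2.5000-4.3301i, -1.5000-0.8660i, -4, -1.5000+0.8660i, -2.5000+4.3301i]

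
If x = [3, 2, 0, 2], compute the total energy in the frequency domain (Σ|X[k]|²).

Parseval: Σ|x[n]|² = (1/N)Σ|X[k]|², so Σ|X[k]|² = N·Σ|x[n]|² = 4·17.0000

Σ|X[k]|² = N·Σ|x[n]|² = 4·17.0000 = 68.0000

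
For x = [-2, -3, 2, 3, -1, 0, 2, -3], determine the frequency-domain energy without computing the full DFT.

Parseval: Σ|x[n]|² = (1/N)Σ|X[k]|², so Σ|X[k]|² = N·Σ|x[n]|² = 8·40.0000

Σ|X[k]|² = N·Σ|x[n]|² = 8·40.0000 = 320.0000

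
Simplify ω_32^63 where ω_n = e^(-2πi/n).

Since ω_32^32 = 1, powers reduce modulo 32.
63 mod 32 = 31
So ω_32^63 = ω_32^31 = e^(-2πi·31/32)

ω_32^63 = ω_32^31 = 0.9808+0.1951i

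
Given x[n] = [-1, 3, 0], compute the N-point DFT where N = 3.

X[k] = Σ(n=0 to 2) x[n] · ω_3^(nk)
where ω_3 = e^(-2πi/3)

Computing each X[k]:
X[0] = 2
X[1] = -2.5000-2.5981i
X[2] = -2.5000+2.5981i

X = [2, -2.5000-2.5981i, -2.5000+2.5981i]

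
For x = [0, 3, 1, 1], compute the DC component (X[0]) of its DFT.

X[0] = Σ(n=0 to 3) x[n] · ω_4^0 = Σ x[n]
= (0) + (3) + (1) + (1)

X[0] = 5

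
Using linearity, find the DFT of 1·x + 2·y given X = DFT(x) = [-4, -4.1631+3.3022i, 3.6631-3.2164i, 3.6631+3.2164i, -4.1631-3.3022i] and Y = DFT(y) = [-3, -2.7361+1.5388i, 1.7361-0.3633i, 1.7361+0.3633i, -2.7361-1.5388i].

By linearity: DFT(1x + 2y) = 1·DFT(x) + 2·DFT(y)
= 1·[-4, -4.1631+3.3022i, 3.6631-3.2164i, 3.6631+3.2164i, -4.1631-3.3022i] + 2·[-3, -2.7361+1.5388i, 1.7361-0.3633i, 1.7361+0.3633i, -2.7361-1.5388i]

Computing element-wise:
Z[0] = 1·(-4) + 2·(-3) = -10
Z[1] = 1·(-4.1631+3.3022i) + 2·(-2.7361+1.5388i) = -9.6353+6.3798i
Z[2] = 1·(3.6631-3.2164i) + 2·(1.7361-0.3633i) = 7.1353-3.9430i
Z[3] = 1·(3.6631+3.2164i) + 2·(1.7361+0.3633i) = 7.1353+3.9430i
Z[4] = 1·(-4.1631-3.3022i) + 2·(-2.7361-1.5388i) = -9.6353-6.3798i

DFT(1x + 2y) = 1·X + 2·Y = [-10, -9.6353+6.3798i, 7.1353-3.9430i, 7.1353+3.9430i, -9.6353-6.3798i]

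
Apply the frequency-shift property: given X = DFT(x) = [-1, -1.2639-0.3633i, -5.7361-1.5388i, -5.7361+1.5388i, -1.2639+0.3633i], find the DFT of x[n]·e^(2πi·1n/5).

Modulation property: DFT(ω_5^(-1n)·x[n]) = X[(k-1) mod 5], so circularly shift X by 1 positions.

X[k-1] = [-1.2639+0.3633i, -1, -1.2639-0.3633i, -5.7361-1.5388i, -5.7361+1.5388i]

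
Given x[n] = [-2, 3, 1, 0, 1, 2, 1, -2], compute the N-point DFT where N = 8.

X[k] = Σ(n=0 to 7) x[n] · ω_8^(nk)
where ω_8 = e^(-2πi/8)

Computing each X[k]:
X[0] = 4
X[1] = -3.7071-2.1213i
X[2] = -3-7i
X[3] = -2.2929-2.1213i
X[4] = -2
X[5] = -2.2929+2.1213i
X[6] = -3+7i
X[7] = -3.7071+2.1213i

X = [4, -3.7071-2.1213i, -3-7i, -2.2929-2.1213i, -2, -2.2929+2.1213i, -3+7i, -3.7071+2.1213i]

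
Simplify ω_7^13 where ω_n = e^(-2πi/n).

Since ω_7^7 = 1, powers reduce modulo 7.
13 mod 7 = 6
So ω_7^13 = ω_7^6 = e^(-2πi·6/7)

ω_7^13 = ω_7^6 = 0.6235+0.7818i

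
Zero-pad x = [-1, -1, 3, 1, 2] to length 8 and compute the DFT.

Original 5-point DFT: [4, -3.9271+1.6776i, -0.5729+3.6655i, -0.5729-3.6655i, -3.9271-1.6776i]
Zero-padded 8-point DFT provides frequency interpolation.

DFT_8([x, 0, ...]) = [4, -4.4142-3.0000i, -2+2i, -1.5858+3.0000i, 4, -1.5858-3.0000i, -2-2i, -4.4142+3.0000i]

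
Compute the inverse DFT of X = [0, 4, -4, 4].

x[n] = (1/4) Σ(k=0 to 3) X[k] · e^(2πikn/4)

Computing each x[n]:
x[0] = 1
x[1] = 1
x[2] = -3
x[3] = 1

x = [1, 1, -3, 1]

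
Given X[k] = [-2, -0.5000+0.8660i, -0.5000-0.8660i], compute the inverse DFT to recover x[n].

x[n] = (1/3) Σ(k=0 to 2) X[k] · e^(2πikn/3)

Computing each x[n]:
x[0] = -1
x[1] = -1
x[2] = 0

x = [-1, -1, 0]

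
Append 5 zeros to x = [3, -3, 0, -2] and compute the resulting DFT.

Original 4-point DFT: [-2, 3+1i, 8, 3-1i]
Zero-padded 9-point DFT provides frequency interpolation.

DFT_9([x, 0, ...]) = [-2, 1.7019+3.6604i, 3.4791+1.2224i, 2.5000+2.5981i, 6.8191+2.7581i, 6.8191-2.7581i, 2.5000-2.5981i, 3.4791-1.2224i, 1.7019-3.6604i]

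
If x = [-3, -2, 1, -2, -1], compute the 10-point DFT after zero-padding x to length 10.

Original 5-point DFT: [-7, -3.1180-0.8123i, -0.8820+3.4410i, -0.8820-3.4410i, -3.1180+0.8123i]
Zero-padded 10-point DFT provides frequency interpolation.

DFT_10([x, 0, ...]) = [-7, -2.8820+2.7144i, -3.1180-0.8123i, -5.1180+2.2654i, -0.8820+3.4410i, 1, -0.8820-3.4410i, -5.1180-2.2654i, -3.1180+0.8123i, -2.8820-2.7144i]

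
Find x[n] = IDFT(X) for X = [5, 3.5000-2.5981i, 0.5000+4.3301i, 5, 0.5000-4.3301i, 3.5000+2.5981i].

x[n] = (1/6) Σ(k=0 to 5) X[k] · e^(2πikn/6)

Computing each x[n]:
x[0] = 3
x[1] = 0
x[2] = 3
x[3] = -1
x[4] = -1
x[5] = 1

x = [3, 0, 3, -1, -1, 1]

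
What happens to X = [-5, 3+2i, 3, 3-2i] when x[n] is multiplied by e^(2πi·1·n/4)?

Modulation property: DFT(ω_4^(-1n)·x[n]) = X[(k-1) mod 4], so circularly shift X by 1 positions.

X[k-1] = [3-2i, -5, 3+2i, 3]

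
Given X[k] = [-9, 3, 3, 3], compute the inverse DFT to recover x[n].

x[n] = (1/4) Σ(k=0 to 3) X[k] · e^(2πikn/4)

Computing each x[n]:
x[0] = 0
x[1] = -3
x[2] = -3
x[3] = -3

x = [0, -3, -3, -3]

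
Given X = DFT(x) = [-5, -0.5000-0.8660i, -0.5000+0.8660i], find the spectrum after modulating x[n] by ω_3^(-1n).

Modulation property: DFT(ω_3^(-1n)·x[n]) = X[(k-1) mod 3], so circularly shift X by 1 positions.

X[k-1] = [-0.5000+0.8660i, -5, -0.5000-0.8660i]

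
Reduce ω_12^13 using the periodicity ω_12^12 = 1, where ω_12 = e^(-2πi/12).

Since ω_12^12 = 1, powers reduce modulo 12.
13 mod 12 = 1
So ω_12^13 = ω_12^1 = e^(-2πi·1/12)

ω_12^13 = ω_12^1 = 0.8660-0.5000i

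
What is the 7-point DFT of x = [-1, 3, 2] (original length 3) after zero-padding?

Original 3-point DFT: [4, -3.5000-0.8660i, -3.5000+0.8660i]
Zero-padded 7-point DFT provides frequency interpolation.

DFT_7([x, 0, ...]) = [4, 0.4254-4.2954i, -3.4695-2.0570i, -2.4559+0.2620i, -2.4559-0.2620i, -3.4695+2.0570i, 0.4254+4.2954i]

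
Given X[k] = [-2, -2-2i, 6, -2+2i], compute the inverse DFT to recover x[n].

x[n] = (1/4) Σ(k=0 to 3) X[k] · e^(2πikn/4)

Computing each x[n]:
x[0] = 0
x[1] = -1
x[2] = 2
x[3] = -3

x = [0, -1, 2, -3]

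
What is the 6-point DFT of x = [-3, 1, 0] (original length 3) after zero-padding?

Original 3-point DFT: [-2, -3.5000-0.8660i, -3.5000+0.8660i]
Zero-padded 6-point DFT provides frequency interpolation.

DFT_6([x, 0, ...]) = [-2, -2.5000-0.8660i, -3.5000-0.8660i, -4, -3.5000+0.8660i, -2.5000+0.8660i]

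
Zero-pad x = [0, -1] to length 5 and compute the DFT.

Original 2-point DFT: [-1, 1]
Zero-padded 5-point DFT provides frequency interpolation.

DFT_5([x, 0, ...]) = [-1, -0.3090+0.9511i, 0.8090+0.5878i, 0.8090-0.5878i, -0.3090-0.9511i]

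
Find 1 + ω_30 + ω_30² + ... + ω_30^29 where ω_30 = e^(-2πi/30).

Sum of all nth roots of unity equals 0 for n > 1 (geometric series with r ≠ 1).

0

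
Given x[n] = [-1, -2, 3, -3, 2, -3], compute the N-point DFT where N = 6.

X[k] = Σ(n=0 to 5) x[n] · ω_6^(nk)
where ω_6 = e^(-2πi/6)

Computing each X[k]:
X[0] = -4
X[1] = -3.0000-1.7321i
X[2] = -4
X[3] = 12
X[4] = -4
X[5] = -3.0000+1.7321i

X = [-4, -3.0000-1.7321i, -4, 12, -4, -3.0000+1.7321i]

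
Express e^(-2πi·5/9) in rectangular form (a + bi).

ω_9^5 = e^(-2πi·5/9)
= cos(-2π·5/9) + i·sin(-2π·5/9)
= cos(-10π/9) + i·sin(-10π/9)

ω_9^5 = cos(-10π/9) + i·sin(-10π/9) = -0.9397+0.3420i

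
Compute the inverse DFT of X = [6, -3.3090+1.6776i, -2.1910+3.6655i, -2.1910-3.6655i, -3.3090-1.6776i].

x[n] = (1/5) Σ(k=0 to 4) X[k] · e^(2πikn/5)

Computing each x[n]:
x[0] = -1
x[1] = 0
x[2] = 3
x[3] = 1
x[4] = 3

x = [-1, 0, 3, 1, 3]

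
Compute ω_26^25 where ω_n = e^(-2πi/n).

ω_26^25 = e^(-2πi·25/26)
= cos(-2π·25/26) + i·sin(-2π·25/26)
= cos(-50π/26) + i·sin(-50π/26)

ω_26^25 = cos(-50π/26) + i·sin(-50π/26) = 0.9709+0.2393i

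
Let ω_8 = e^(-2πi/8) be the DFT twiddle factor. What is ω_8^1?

ω_8^1 = e^(-2πi·1/8)
= cos(-2π·1/8) + i·sin(-2π·1/8)
= cos(-2π/8) + i·sin(-2π/8)

ω_8^1 = cos(-2π/8) + i·sin(-2π/8) = 0.7071-0.7071i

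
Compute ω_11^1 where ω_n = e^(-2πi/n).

ω_11^1 = e^(-2πi·1/11)
= cos(-2π·1/11) + i·sin(-2π·1/11)
= cos(-2π/11) + i·sin(-2π/11)

ω_11^1 = cos(-2π/11) + i·sin(-2π/11) = 0.8413-0.5406i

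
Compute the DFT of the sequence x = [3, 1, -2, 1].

X[k] = Σ(n=0 to 3) x[n] · ω_4^(nk)
where ω_4 = e^(-2πi/4)

Computing each X[k]:
X[0] = 3
X[1] = 5
X[2] = -1
X[3] = 5

X = [3, 5, -1, 5]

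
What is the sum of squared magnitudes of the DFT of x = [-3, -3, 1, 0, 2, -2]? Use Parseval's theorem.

Parseval: Σ|x[n]|² = (1/N)Σ|X[k]|², so Σ|X[k]|² = N·Σ|x[n]|² = 6·27.0000

Σ|X[k]|² = N·Σ|x[n]|² = 6·27.0000 = 162.0000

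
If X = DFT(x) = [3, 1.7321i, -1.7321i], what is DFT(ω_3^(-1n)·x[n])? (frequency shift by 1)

Modulation property: DFT(ω_3^(-1n)·x[n]) = X[(k-1) mod 3], so circularly shift X by 1 positions.

X[k-1] = [-1.7321i, 3, 1.7321i]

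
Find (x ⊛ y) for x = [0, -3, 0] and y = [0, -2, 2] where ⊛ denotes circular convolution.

(x ⊛ y)[n] = Σ(m=0 to 2) x[m] · y[(n-m) mod 3]

Computing each output sample:
(x ⊛ y)[0] = -6
(x ⊛ y)[1] = 0
(x ⊛ y)[2] = 6

x ⊛ y = [-6, 0, 6]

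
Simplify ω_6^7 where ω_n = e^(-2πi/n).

Since ω_6^6 = 1, powers reduce modulo 6.
7 mod 6 = 1
So ω_6^7 = ω_6^1 = e^(-2πi·1/6)

ω_6^7 = ω_6^1 = 0.5000-0.8660i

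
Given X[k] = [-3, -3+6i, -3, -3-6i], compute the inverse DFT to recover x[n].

x[n] = (1/4) Σ(k=0 to 3) X[k] · e^(2πikn/4)

Computing each x[n]:
x[0] = -3
x[1] = -3
x[2] = 0
x[3] = 3

x = [-3, -3, 0, 3]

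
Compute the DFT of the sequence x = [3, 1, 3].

X[k] = Σ(n=0 to 2) x[n] · ω_3^(nk)
where ω_3 = e^(-2πi/3)

Computing each X[k]:
X[0] = 7
X[1] = 1.0000+1.7321i
X[2] = 1.0000-1.7321i

X = [7, 1.0000+1.7321i, 1.0000-1.7321i]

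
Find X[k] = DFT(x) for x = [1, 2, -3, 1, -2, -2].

X[k] = Σ(n=0 to 5) x[n] · ω_6^(nk)
where ω_6 = e^(-2πi/6)

Computing each X[k]:
X[0] = -3
X[1] = 2.5000-2.5981i
X[2] = 4.5000-4.3301i
X[3] = -5
X[4] = 4.5000+4.3301i
X[5] = 2.5000+2.5981i

X = [-3, 2.5000-2.5981i, 4.5000-4.3301i, -5, 4.5000+4.3301i, 2.5000+2.5981i]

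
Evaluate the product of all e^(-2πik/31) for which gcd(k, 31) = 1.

The primitive 31st roots of unity are ω_31^k for k coprime to 31: k ∈ {1, 2, 3, 4, 5, 6, 7, 8, 9, 10, 11, 12, 13, 14, 15, 16, 17, 18, 19, 20, 21, 22, 23, 24, 25, 26, 27, 28, 29, 30}
Their product equals the constant term of the cyclotomic polynomial Φ_31(x) up to sign.
For n ≥ 3, the product of all primitive nth roots of unity is 1. (For n=1 it is 1; for n=2 it is -1.)

1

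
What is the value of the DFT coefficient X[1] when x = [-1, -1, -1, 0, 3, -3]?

X[1] = Σ(n=0 to 5) x[n] · ω_6^(1n) where ω_6 = e^(-2πi/6)
= (-1)·ω_6^0 + (-1)·ω_6^1 + (-1)·ω_6^2 + (0)·ω_6^3 + (3)·ω_6^4 + (-3)·ω_6^5

X[1] = -4.0000+1.7321i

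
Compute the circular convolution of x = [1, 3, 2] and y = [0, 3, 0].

(x ⊛ y)[n] = Σ(m=0 to 2) x[m] · y[(n-m) mod 3]

Computing each output sample:
(x ⊛ y)[0] = 6
(x ⊛ y)[1] = 3
(x ⊛ y)[2] = 9

x ⊛ y = [6, 3, 9]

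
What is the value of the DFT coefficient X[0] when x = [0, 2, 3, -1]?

X[0] = Σ(n=0 to 3) x[n] · ω_4^0 = Σ x[n]
= (0) + (2) + (3) + (-1)

X[0] = 4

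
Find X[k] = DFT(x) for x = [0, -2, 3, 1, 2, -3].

X[k] = Σ(n=0 to 5) x[n] · ω_6^(nk)
where ω_6 = e^(-2πi/6)

Computing each X[k]:
X[0] = 1
X[1] = -6.0000-1.7321i
X[2] = 1
X[3] = 9
X[4] = 1
X[5] = -6.0000+1.7321i

X = [1, -6.0000-1.7321i, 1, 9, 1, -6.0000+1.7321i]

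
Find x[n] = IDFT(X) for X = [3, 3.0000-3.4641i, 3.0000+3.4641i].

x[n] = (1/3) Σ(k=0 to 2) X[k] · e^(2πikn/3)

Computing each x[n]:
x[0] = 3
x[1] = 2
x[2] = -2

x = [3, 2, -2]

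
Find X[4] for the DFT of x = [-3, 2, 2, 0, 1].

X[4] = Σ(n=0 to 4) x[n] · ω_5^(4n) where ω_5 = e^(-2πi/5)
= (-3)·ω_5^0 + (2)·ω_5^4 + (2)·ω_5^8 + (0)·ω_5^12 + (1)·ω_5^16

X[4] = -3.6910+2.1266i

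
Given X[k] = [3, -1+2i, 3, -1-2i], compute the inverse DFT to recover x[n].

x[n] = (1/4) Σ(k=0 to 3) X[k] · e^(2πikn/4)

Computing each x[n]:
x[0] = 1
x[1] = -1
x[2] = 2
x[3] = 1

x = [1, -1, 2, 1]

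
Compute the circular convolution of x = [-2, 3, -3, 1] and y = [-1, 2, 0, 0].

(x ⊛ y)[n] = Σ(m=0 to 3) x[m] · y[(n-m) mod 4]

Computing each output sample:
(x ⊛ y)[0] = 4
(x ⊛ y)[1] = -7
(x ⊛ y)[2] = 9
(x ⊛ y)[3] = -7

x ⊛ y = [4, -7, 9, -7]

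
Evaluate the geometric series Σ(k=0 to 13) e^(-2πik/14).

Sum of all nth roots of unity equals 0 for n > 1 (geometric series with r ≠ 1).

0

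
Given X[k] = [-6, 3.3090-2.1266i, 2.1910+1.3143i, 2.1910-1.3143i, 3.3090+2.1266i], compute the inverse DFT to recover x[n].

x[n] = (1/5) Σ(k=0 to 4) X[k] · e^(2πikn/5)

Computing each x[n]:
x[0] = 1
x[1] = -1
x[2] = -1
x[3] = -3
x[4] = -2

x = [1, -1, -1, -3, -2]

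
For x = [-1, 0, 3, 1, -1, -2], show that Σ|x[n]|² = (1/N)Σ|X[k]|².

Time domain:
Σ|x[n]|² = |-1|² + |0|² + |3|² + |1|² + |-1|² + |-2|² = 16.0000

Frequency domain:
(1/6)Σ|X[k]|² = (1/6)(|0|² + |-4.0000-5.1962i|² + |1.7321i|² + |2|² + |-1.7321i|² + |-4.0000+5.1962i|²) = (1/6)·96.0000 = 16.0000

Both sides agree, confirming Parseval's theorem.

Σ|x[n]|² = (1/N)Σ|X[k]|² = 16.0000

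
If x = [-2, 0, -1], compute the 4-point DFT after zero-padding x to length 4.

Original 3-point DFT: [-3, -1.5000-0.8660i, -1.5000+0.8660i]
Zero-padded 4-point DFT provides frequency interpolation.

DFT_4([x, 0, ...]) = [-3, -1, -3, -1]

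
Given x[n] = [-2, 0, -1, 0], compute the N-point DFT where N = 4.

X[k] = Σ(n=0 to 3) x[n] · ω_4^(nk)
where ω_4 = e^(-2πi/4)

Computing each X[k]:
X[0] = -3
X[1] = -1
X[2] = -3
X[3] = -1

X = [-3, -1, -3, -1]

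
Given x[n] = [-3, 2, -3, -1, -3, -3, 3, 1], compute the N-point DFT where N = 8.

X[k] = Σ(n=0 to 7) x[n] · ω_8^(nk)
where ω_8 = e^(-2πi/8)

Computing each X[k]:
X[0] = -7
X[1] = 4.9497+3.8787i
X[2] = -6+1i
X[3] = -4.9497-8.1213i
X[4] = -5
X[5] = -4.9497+8.1213i
X[6] = -6-1i
X[7] = 4.9497-3.8787i

X = [-7, 4.9497+3.8787i, -6+1i, -4.9497-8.1213i, -5, -4.9497+8.1213i, -6-1i, 4.9497-3.8787i]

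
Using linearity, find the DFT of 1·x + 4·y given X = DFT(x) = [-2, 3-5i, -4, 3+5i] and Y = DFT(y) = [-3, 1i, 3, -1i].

By linearity: DFT(1x + 4y) = 1·DFT(x) + 4·DFT(y)
= 1·[-2, 3-5i, -4, 3+5i] + 4·[-3, 1i, 3, -1i]

Computing element-wise:
Z[0] = 1·(-2) + 4·(-3) = -14
Z[1] = 1·(3-5i) + 4·(1i) = 3-1i
Z[2] = 1·(-4) + 4·(3) = 8
Z[3] = 1·(3+5i) + 4·(-1i) = 3+1i

DFT(1x + 4y) = 1·X + 4·Y = [-14, 3-1i, 8, 3+1i]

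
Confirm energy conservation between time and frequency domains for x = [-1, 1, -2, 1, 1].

Time domain:
Σ|x[n]|² = |-1|² + |1|² + |-2|² + |1|² + |1|² = 8.0000

Frequency domain:
(1/5)Σ|X[k]|² = (1/5)(|0|² + |0.4271+1.7634i|² + |-2.9271-2.8532i|² + |-2.9271+2.8532i|² + |0.4271-1.7634i|²) = (1/5)·40.0000 = 8.0000

Both sides agree, confirming Parseval's theorem.

Σ|x[n]|² = (1/N)Σ|X[k]|² = 8.0000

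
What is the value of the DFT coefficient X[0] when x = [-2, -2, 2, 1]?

X[0] = Σ(n=0 to 3) x[n] · ω_4^0 = Σ x[n]
= (-2) + (-2) + (2) + (1)

X[0] = -1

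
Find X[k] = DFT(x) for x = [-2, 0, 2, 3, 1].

X[k] = Σ(n=0 to 4) x[n] · ω_5^(nk)
where ω_5 = e^(-2πi/5)

Computing each X[k]:
X[0] = 4
X[1] = -5.7361+1.5388i
X[2] = -1.2639-0.3633i
X[3] = -1.2639+0.3633i
X[4] = -5.7361-1.5388i

X = [4, -5.7361+1.5388i, -1.2639-0.3633i, -1.2639+0.3633i, -5.7361-1.5388i]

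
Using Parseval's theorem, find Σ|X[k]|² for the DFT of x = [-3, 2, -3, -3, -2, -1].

Parseval: Σ|x[n]|² = (1/N)Σ|X[k]|², so Σ|X[k]|² = N·Σ|x[n]|² = 6·36.0000

Σ|X[k]|² = N·Σ|x[n]|² = 6·36.0000 = 216.0000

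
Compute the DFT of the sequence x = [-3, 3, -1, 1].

X[k] = Σ(n=0 to 3) x[n] · ω_4^(nk)
where ω_4 = e^(-2πi/4)

Computing each X[k]:
X[0] = 0
X[1] = -2-2i
X[2] = -8
X[3] = -2+2i

X = [0, -2-2i, -8, -2+2i]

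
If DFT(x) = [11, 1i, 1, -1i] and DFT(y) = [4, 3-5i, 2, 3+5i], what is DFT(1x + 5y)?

By linearity: DFT(1x + 5y) = 1·DFT(x) + 5·DFT(y)
= 1·[11, 1i, 1, -1i] + 5·[4, 3-5i, 2, 3+5i]

Computing element-wise:
Z[0] = 1·(11) + 5·(4) = 31
Z[1] = 1·(1i) + 5·(3-5i) = 15-24i
Z[2] = 1·(1) + 5·(2) = 11
Z[3] = 1·(-1i) + 5·(3+5i) = 15+24i

DFT(1x + 5y) = 1·X + 5·Y = [31, 15-24i, 11, 15+24i]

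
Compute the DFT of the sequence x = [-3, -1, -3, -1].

X[k] = Σ(n=0 to 3) x[n] · ω_4^(nk)
where ω_4 = e^(-2πi/4)

Computing each X[k]:
X[0] = -8
X[1] = 0
X[2] = -4
X[3] = 0

X = [-8, 0, -4, 0]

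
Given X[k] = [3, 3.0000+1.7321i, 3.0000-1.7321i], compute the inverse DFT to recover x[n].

x[n] = (1/3) Σ(k=0 to 2) X[k] · e^(2πikn/3)

Computing each x[n]:
x[0] = 3
x[1] = -1
x[2] = 1

x = [3, -1, 1]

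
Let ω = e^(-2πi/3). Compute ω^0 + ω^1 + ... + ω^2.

Sum of all nth roots of unity equals 0 for n > 1 (geometric series with r ≠ 1).

0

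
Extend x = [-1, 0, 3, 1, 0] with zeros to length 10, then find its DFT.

Original 5-point DFT: [3, -4.2361-1.1756i, 0.2361+1.9021i, 0.2361-1.9021i, -4.2361+1.1756i]
Zero-padded 10-point DFT provides frequency interpolation.

DFT_10([x, 0, ...]) = [3, -0.3820-3.8042i, -4.2361-1.1756i, -2.6180+2.3511i, 0.2361+1.9021i, 1, 0.2361-1.9021i, -2.6180-2.3511i, -4.2361+1.1756i, -0.3820+3.8042i]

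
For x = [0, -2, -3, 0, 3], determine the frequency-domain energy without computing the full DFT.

Parseval: Σ|x[n]|² = (1/N)Σ|X[k]|², so Σ|X[k]|² = N·Σ|x[n]|² = 5·22.0000

Σ|X[k]|² = N·Σ|x[n]|² = 5·22.0000 = 110.0000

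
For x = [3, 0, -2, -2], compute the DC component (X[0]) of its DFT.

X[0] = Σ(n=0 to 3) x[n] · ω_4^0 = Σ x[n]
= (3) + (0) + (-2) + (-2)

X[0] = -1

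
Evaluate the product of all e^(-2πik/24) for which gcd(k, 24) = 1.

The primitive 24th roots of unity are ω_24^k for k coprime to 24: k ∈ {1, 5, 7, 11, 13, 17, 19, 23}
Their product equals the constant term of the cyclotomic polynomial Φ_24(x) up to sign.
For n ≥ 3, the product of all primitive nth roots of unity is 1. (For n=1 it is 1; for n=2 it is -1.)

1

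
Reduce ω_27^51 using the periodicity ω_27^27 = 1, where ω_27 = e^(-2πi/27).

Since ω_27^27 = 1, powers reduce modulo 27.
51 mod 27 = 24
So ω_27^51 = ω_27^24 = e^(-2πi·24/27)

ω_27^51 = ω_27^24 = 0.7660+0.6428i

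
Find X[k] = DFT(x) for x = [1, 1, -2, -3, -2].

X[k] = Σ(n=0 to 4) x[n] · ω_5^(nk)
where ω_5 = e^(-2πi/5)

Computing each X[k]:
X[0] = -5
X[1] = 4.7361-3.4410i
X[2] = 0.2639-0.8123i
X[3] = 0.2639+0.8123i
X[4] = 4.7361+3.4410i

X = [-5, 4.7361-3.4410i, 0.2639-0.8123i, 0.2639+0.8123i, 4.7361+3.4410i]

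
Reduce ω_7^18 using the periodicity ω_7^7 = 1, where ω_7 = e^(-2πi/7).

Since ω_7^7 = 1, powers reduce modulo 7.
18 mod 7 = 4
So ω_7^18 = ω_7^4 = e^(-2πi·4/7)

ω_7^18 = ω_7^4 = -0.9010+0.4339i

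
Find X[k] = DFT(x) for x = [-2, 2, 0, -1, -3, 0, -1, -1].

X[k] = Σ(n=0 to 7) x[n] · ω_8^(nk)
where ω_8 = e^(-2πi/8)

Computing each X[k]:
X[0] = -6
X[1] = 2.4142-2.4142i
X[2] = -4-4i
X[3] = -0.4142-0.4142i
X[4] = -6
X[5] = -0.4142+0.4142i
X[6] = -4+4i
X[7] = 2.4142+2.4142i

X = [-6, 2.4142-2.4142i, -4-4i, -0.4142-0.4142i, -6, -0.4142+0.4142i, -4+4i, 2.4142+2.4142i]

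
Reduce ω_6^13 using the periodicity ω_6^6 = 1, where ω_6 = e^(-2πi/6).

Since ω_6^6 = 1, powers reduce modulo 6.
13 mod 6 = 1
So ω_6^13 = ω_6^1 = e^(-2πi·1/6)

ω_6^13 = ω_6^1 = 0.5000-0.8660i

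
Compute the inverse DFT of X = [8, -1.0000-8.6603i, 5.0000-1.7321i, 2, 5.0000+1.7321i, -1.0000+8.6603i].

x[n] = (1/6) Σ(k=0 to 5) X[k] · e^(2πikn/6)

Computing each x[n]:
x[0] = 3
x[1] = 3
x[2] = 3
x[3] = 3
x[4] = -1
x[5] = -3

x = [3, 3, 3, 3, -1, -3]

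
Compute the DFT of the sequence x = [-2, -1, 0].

X[k] = Σ(n=0 to 2) x[n] · ω_3^(nk)
where ω_3 = e^(-2πi/3)

Computing each X[k]:
X[0] = -3
X[1] = -1.5000+0.8660i
X[2] = -1.5000-0.8660i

X = [-3, -1.5000+0.8660i, -1.5000-0.8660i]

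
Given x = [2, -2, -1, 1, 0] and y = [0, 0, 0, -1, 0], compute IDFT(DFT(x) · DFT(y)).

(x ⊛ y)[n] = Σ(m=0 to 4) x[m] · y[(n-m) mod 5]

Computing each output sample:
(x ⊛ y)[0] = 1
(x ⊛ y)[1] = -1
(x ⊛ y)[2] = 0
(x ⊛ y)[3] = -2
(x ⊛ y)[4] = 2

x ⊛ y = [1, -1, 0, -2, 2]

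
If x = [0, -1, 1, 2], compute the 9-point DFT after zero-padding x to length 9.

Original 4-point DFT: [2, -1+3i, 0, -1-3i]
Zero-padded 9-point DFT provides frequency interpolation.

DFT_9([x, 0, ...]) = [2, -1.5924-2.0741i, -2.1133+2.3748i, 2.0000+1.7321i, 0.7057-0.7472i, 0.7057+0.7472i, 2.0000-1.7321i, -2.1133-2.3748i, -1.5924+2.0741i]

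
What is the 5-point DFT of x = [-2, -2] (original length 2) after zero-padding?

Original 2-point DFT: [-4, 0]
Zero-padded 5-point DFT provides frequency interpolation.

DFT_5([x, 0, ...]) = [-4, -2.6180+1.9021i, -0.3820+1.1756i, -0.3820-1.1756i, -2.6180-1.9021i]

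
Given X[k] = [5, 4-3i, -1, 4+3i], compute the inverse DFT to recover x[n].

x[n] = (1/4) Σ(k=0 to 3) X[k] · e^(2πikn/4)

Computing each x[n]:
x[0] = 3
x[1] = 3
x[2] = -1
x[3] = 0

x = [3, 3, -1, 0]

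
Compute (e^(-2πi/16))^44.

Since ω_16^16 = 1, powers reduce modulo 16.
44 mod 16 = 12
So ω_16^44 = ω_16^12 = e^(-2πi·12/16)

ω_16^44 = ω_16^12 = 1i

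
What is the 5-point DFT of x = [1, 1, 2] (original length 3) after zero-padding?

Original 3-point DFT: [4, -0.5000+0.8660i, -0.5000-0.8660i]
Zero-padded 5-point DFT provides frequency interpolation.

DFT_5([x, 0, ...]) = [4, -0.3090-2.1266i, 0.8090+1.3143i, 0.8090-1.3143i, -0.3090+2.1266i]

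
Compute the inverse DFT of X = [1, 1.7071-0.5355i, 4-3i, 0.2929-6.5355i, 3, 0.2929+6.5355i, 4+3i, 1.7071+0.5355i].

x[n] = (1/8) Σ(k=0 to 7) X[k] · e^(2πikn/8)

Computing each x[n]:
x[0] = 2
x[1] = 2
x[2] = -2
x[3] = 0
x[4] = 1
x[5] = -1
x[6] = 1
x[7] = -2

x = [2, 2, -2, 0, 1, -1, 1, -2]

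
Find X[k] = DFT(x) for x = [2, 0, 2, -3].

X[k] = Σ(n=0 to 3) x[n] · ω_4^(nk)
where ω_4 = e^(-2πi/4)

Computing each X[k]:
X[0] = 1
X[1] = -3i
X[2] = 7
X[3] = 3i

X = [1, -3i, 7, 3i]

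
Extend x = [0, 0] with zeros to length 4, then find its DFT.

Original 2-point DFT: [0, 0]
Zero-padded 4-point DFT provides frequency interpolation.

DFT_4([x, 0, ...]) = [0, 0, 0, 0]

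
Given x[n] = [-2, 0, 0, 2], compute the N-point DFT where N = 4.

X[k] = Σ(n=0 to 3) x[n] · ω_4^(nk)
where ω_4 = e^(-2πi/4)

Computing each X[k]:
X[0] = 0
X[1] = -2+2i
X[2] = -4
X[3] = -2-2i

X = [0, -2+2i, -4, -2-2i]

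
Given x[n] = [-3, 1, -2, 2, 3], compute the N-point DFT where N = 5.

X[k] = Σ(n=0 to 4) x[n] · ω_5^(nk)
where ω_5 = e^(-2πi/5)

Computing each X[k]:
X[0] = 1
X[1] = -1.7639+4.2533i
X[2] = -6.2361-2.6287i
X[3] = -6.2361+2.6287i
X[4] = -1.7639-4.2533i

X = [1, -1.7639+4.2533i, -6.2361-2.6287i, -6.2361+2.6287i, -1.7639-4.2533i]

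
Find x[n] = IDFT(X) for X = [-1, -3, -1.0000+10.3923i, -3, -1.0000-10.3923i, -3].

x[n] = (1/6) Σ(k=0 to 5) X[k] · e^(2πikn/6)

Computing each x[n]:
x[0] = -2
x[1] = -3
x[2] = 3
x[3] = 1
x[4] = -3
x[5] = 3

x = [-2, -3, 3, 1, -3, 3]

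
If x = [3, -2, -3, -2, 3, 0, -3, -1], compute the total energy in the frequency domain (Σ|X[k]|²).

Parseval: Σ|x[n]|² = (1/N)Σ|X[k]|², so Σ|X[k]|² = N·Σ|x[n]|² = 8·45.0000

Σ|X[k]|² = N·Σ|x[n]|² = 8·45.0000 = 360.0000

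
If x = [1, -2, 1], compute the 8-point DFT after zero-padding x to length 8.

Original 3-point DFT: [0, 1.5000+2.5981i, 1.5000-2.5981i]
Zero-padded 8-point DFT provides frequency interpolation.

DFT_8([x, 0, ...]) = [0, -0.4142+0.4142i, 2i, 2.4142+2.4142i, 4, 2.4142-2.4142i, -2i, -0.4142-0.4142i]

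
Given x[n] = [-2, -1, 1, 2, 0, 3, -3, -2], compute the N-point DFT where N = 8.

X[k] = Σ(n=0 to 7) x[n] · ω_8^(nk)
where ω_8 = e^(-2πi/8)

Computing each X[k]:
X[0] = -2
X[1] = -7.6569-4.0000i
X[2] = -2i
X[3] = 3.6569+4.0000i
X[4] = -6
X[5] = 3.6569-4.0000i
X[6] = 2i
X[7] = -7.6569+4.0000i

X = [-2, -7.6569-4.0000i, -2i, 3.6569+4.0000i, -6, 3.6569-4.0000i, 2i, -7.6569+4.0000i]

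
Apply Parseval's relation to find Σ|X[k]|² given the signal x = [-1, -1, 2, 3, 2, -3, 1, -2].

Parseval: Σ|x[n]|² = (1/N)Σ|X[k]|², so Σ|X[k]|² = N·Σ|x[n]|² = 8·33.0000

Σ|X[k]|² = N·Σ|x[n]|² = 8·33.0000 = 264.0000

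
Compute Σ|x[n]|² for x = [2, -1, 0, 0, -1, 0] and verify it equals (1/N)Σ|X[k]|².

Time domain:
Σ|x[n]|² = |2|² + |-1|² + |0|² + |0|² + |-1|² + |0|² = 6.0000

Frequency domain:
(1/6)Σ|X[k]|² = (1/6)(|0|² + |2|² + |3.0000+1.7321i|² + |2|² + |3.0000-1.7321i|² + |2|²) = (1/6)·36.0000 = 6.0000

Both sides agree, confirming Parseval's theorem.

Σ|x[n]|² = (1/N)Σ|X[k]|² = 6.0000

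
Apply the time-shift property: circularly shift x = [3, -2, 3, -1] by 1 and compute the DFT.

Time shift by 1: X_shifted[k] = ω_4^(1k) · X[k]
Shifted x = [-1, 3, -2, 3]

DFT(x[n-1]) = [3, 1, -9, 1]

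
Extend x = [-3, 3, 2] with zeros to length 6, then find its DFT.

Original 3-point DFT: [2, -5.5000-0.8660i, -5.5000+0.8660i]
Zero-padded 6-point DFT provides frequency interpolation.

DFT_6([x, 0, ...]) = [2, -2.5000-4.3301i, -5.5000-0.8660i, -4, -5.5000+0.8660i, -2.5000+4.3301i]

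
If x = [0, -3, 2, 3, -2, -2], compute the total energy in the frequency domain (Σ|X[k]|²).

Parseval: Σ|x[n]|² = (1/N)Σ|X[k]|², so Σ|X[k]|² = N·Σ|x[n]|² = 6·30.0000

Σ|X[k]|² = N·Σ|x[n]|² = 6·30.0000 = 180.0000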